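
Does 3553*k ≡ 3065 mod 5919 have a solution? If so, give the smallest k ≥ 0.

gcd(3553, 5919) = 1, so a unique solution mod 5919 exists.
3553⁻¹ ≡ 3700 (mod 5919).
k ≡ 3700*3065 ≡ 5615 (mod 5919).

5615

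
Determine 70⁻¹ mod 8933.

8933 = 127*70 + 43
70 = 1*43 + 27
43 = 1*27 + 16
27 = 1*16 + 11
16 = 1*11 + 5
11 = 2*5 + 1
5 = 5*1 + 0
gcd(70, 8933) = 1, so the inverse exists.
Back-substitute for 1:
1 = 1*11 − 2*5
  = −2*16 + 3*11
  = 3*27 − 5*16
  = −5*43 + 8*27
  = 8*70 − 13*43
  = −13*8933 + 1659*70
So 70⁻¹ ≡ 1659 (mod 8933).

1659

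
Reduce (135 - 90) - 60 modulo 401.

386

135 - 90 = 45
45 - 60 = -15 ≡ 386 (mod 401)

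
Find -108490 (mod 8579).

-108490 = -13×8579 + 3037, so -108490 ≡ 3037 (mod 8579).

3037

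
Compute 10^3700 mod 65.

3700 in binary is 111001110100, i.e. 3700 = 2048 + 1024 + 512 + 64 + 32 + 16 + 4.
10^1 ≡ 10 (mod 65)
10^2 ≡ 10^2 = 100 ≡ 35 (mod 65)
10^4 ≡ 35^2 = 1225 ≡ 55 (mod 65)
10^8 ≡ 55^2 = 3025 ≡ 35 (mod 65)
10^16 ≡ 35^2 = 1225 ≡ 55 (mod 65)
10^32 ≡ 55^2 = 3025 ≡ 35 (mod 65)
10^64 ≡ 35^2 = 1225 ≡ 55 (mod 65)
10^128 ≡ 55^2 = 3025 ≡ 35 (mod 65)
10^256 ≡ 35^2 = 1225 ≡ 55 (mod 65)
10^512 ≡ 55^2 = 3025 ≡ 35 (mod 65)
10^1024 ≡ 35^2 = 1225 ≡ 55 (mod 65)
10^2048 ≡ 55^2 = 3025 ≡ 35 (mod 65)
10^3700 = 10^2048 * 10^1024 * 10^512 * 10^64 * 10^32 * 10^16 * 10^4 ≡ 35 * 55 * 35 * 55 * 35 * 55 * 55 (mod 65).
Accumulate the product:
35 * 55 = 1925 ≡ 40
40 * 35 = 1400 ≡ 35
35 * 55 = 1925 ≡ 40
40 * 35 = 1400 ≡ 35
35 * 55 = 1925 ≡ 40
40 * 55 = 2200 ≡ 55

55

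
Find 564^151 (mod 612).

Compute successive squares:
151 in binary is 10010111, i.e. 151 = 128 + 16 + 4 + 2 + 1.
564^1 ≡ 564 (mod 612)
564^2 ≡ 564^2 = 318096 ≡ 468 (mod 612)
564^4 ≡ 468^2 = 219024 ≡ 540 (mod 612)
564^8 ≡ 540^2 = 291600 ≡ 288 (mod 612)
564^16 ≡ 288^2 = 82944 ≡ 324 (mod 612)
564^32 ≡ 324^2 = 104976 ≡ 324 (mod 612)
564^64 ≡ 324^2 = 104976 ≡ 324 (mod 612)
564^128 ≡ 324^2 = 104976 ≡ 324 (mod 612)
564^151 = 564^128 × 564^16 × 564^4 × 564^2 × 564^1 ≡ 324 × 324 × 540 × 468 × 564 (mod 612).
Accumulate the product:
324 × 324 = 104976 ≡ 324
324 × 540 = 174960 ≡ 540
540 × 468 = 252720 ≡ 576
576 × 564 = 324864 ≡ 504

504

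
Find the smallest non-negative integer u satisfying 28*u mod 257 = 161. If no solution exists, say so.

gcd(28, 257) = 1, so a unique solution mod 257 exists.
28⁻¹ ≡ 101 (mod 257).
u ≡ 101*161 ≡ 70 (mod 257).

70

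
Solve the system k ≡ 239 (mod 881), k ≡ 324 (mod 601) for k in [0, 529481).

293612

881⁻¹ mod 601: 881·513 ≡ 1 (mod 601), so 881⁻¹ ≡ 513.
k = 239 + 881·((324 − 239)·513 mod 601) = 239 + 881·333 = 293612.
Check: 293612 mod 881 = 239, 293612 mod 601 = 324. ✓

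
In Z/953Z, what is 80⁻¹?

Apply the Euclidean algorithm and back-substitute:
953 = 11×80 + 73
80 = 1×73 + 7
73 = 10×7 + 3
7 = 2×3 + 1
3 = 3×1 + 0
gcd(80, 953) = 1, so the inverse exists.
Back-substitute for 1:
1 = 1×7 − 2×3
  = −2×73 + 21×7
  = 21×80 − 23×73
  = −23×953 + 274×80
So 80⁻¹ ≡ 274 (mod 953).

274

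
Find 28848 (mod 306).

84

28848 = 94*306 + 84, so 28848 ≡ 84 (mod 306).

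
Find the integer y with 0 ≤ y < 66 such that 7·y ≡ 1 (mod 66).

19

Apply the Euclidean algorithm and back-substitute:
66 = 9×7 + 3
7 = 2×3 + 1
3 = 3×1 + 0
gcd(7, 66) = 1, so the inverse exists.
Bézout: 1 = −2×66 + 19×7.
So 7⁻¹ ≡ 19 (mod 66).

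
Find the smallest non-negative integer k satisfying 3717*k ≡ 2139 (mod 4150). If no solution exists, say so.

gcd(3717, 4150) = 1, so a unique solution mod 4150 exists.
3717⁻¹ ≡ 853 (mod 4150).
k ≡ 853*2139 ≡ 2717 (mod 4150).

2717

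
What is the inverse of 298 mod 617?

470

By the extended Euclidean algorithm:
617 = 2*298 + 21
298 = 14*21 + 4
21 = 5*4 + 1
4 = 4*1 + 0
gcd(298, 617) = 1, so the inverse exists.
Back-substitute for 1:
1 = 1*21 − 5*4
  = −5*298 + 71*21
  = 71*617 − 147*298
So 298⁻¹ ≡ −147 ≡ 470 (mod 617).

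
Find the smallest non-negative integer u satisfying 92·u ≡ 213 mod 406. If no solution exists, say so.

no solution

gcd(92, 406) = 2, and 2 does not divide 213.
So the congruence has no solution.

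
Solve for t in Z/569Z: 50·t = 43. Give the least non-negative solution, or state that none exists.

gcd(50, 569) = 1, so a unique solution mod 569 exists.
50⁻¹ ≡ 239 (mod 569).
t ≡ 239·43 ≡ 35 (mod 569).

35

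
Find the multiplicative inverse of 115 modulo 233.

233 = 2·115 + 3
115 = 38·3 + 1
3 = 3·1 + 0
gcd(115, 233) = 1, so the inverse exists.
Back-substitute for 1:
1 = 1·115 − 38·3
  = −38·233 + 77·115
So 115⁻¹ ≡ 77 (mod 233).

77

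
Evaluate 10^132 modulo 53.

Compute successive squares:
132 in binary is 10000100, i.e. 132 = 128 + 4.
10^1 ≡ 10 (mod 53)
10^2 ≡ 10^2 = 100 ≡ 47 (mod 53)
10^4 ≡ 47^2 = 2209 ≡ 36 (mod 53)
10^8 ≡ 36^2 = 1296 ≡ 24 (mod 53)
10^16 ≡ 24^2 = 576 ≡ 46 (mod 53)
10^32 ≡ 46^2 = 2116 ≡ 49 (mod 53)
10^64 ≡ 49^2 = 2401 ≡ 16 (mod 53)
10^128 ≡ 16^2 = 256 ≡ 44 (mod 53)
10^132 = 10^128 × 10^4 ≡ 44 × 36 (mod 53).
44 × 36 = 1584 ≡ 47 (mod 53).

47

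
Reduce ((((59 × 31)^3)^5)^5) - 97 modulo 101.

59 × 31 = 1829 ≡ 11 (mod 101)
(11)^3 ≡ 18 (mod 101)
(18)^5 ≡ 60 (mod 101)
(60)^5 ≡ 91 (mod 101)
91 - 97 = -6 ≡ 95 (mod 101)

95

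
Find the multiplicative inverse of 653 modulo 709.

671

709 = 1·653 + 56
653 = 11·56 + 37
56 = 1·37 + 19
37 = 1·19 + 18
19 = 1·18 + 1
18 = 18·1 + 0
gcd(653, 709) = 1, so the inverse exists.
Bézout: 1 = 35·709 − 38·653.
So 653⁻¹ ≡ −38 ≡ 671 (mod 709).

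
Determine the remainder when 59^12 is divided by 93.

59^1 ≡ 59 (mod 93)
59^2 ≡ 59^2 = 3481 ≡ 40 (mod 93)
59^4 ≡ 40^2 = 1600 ≡ 19 (mod 93)
59^8 ≡ 19^2 = 361 ≡ 82 (mod 93)
59^12 = 59^8 * 59^4 ≡ 82 * 19 (mod 93).
82 * 19 = 1558 ≡ 70 (mod 93).

70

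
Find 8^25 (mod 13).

Compute successive squares:
25 in binary is 11001, i.e. 25 = 16 + 8 + 1.
8^1 ≡ 8 (mod 13)
8^2 ≡ 8^2 = 64 ≡ 12 (mod 13)
8^4 ≡ 12^2 = 144 ≡ 1 (mod 13)
8^8 ≡ 1^2 = 1 (mod 13)
8^16 ≡ 1^2 = 1 (mod 13)
8^25 = 8^16 * 8^8 * 8^1 ≡ 1 * 1 * 8 (mod 13).
Accumulate the product:
1 * 1 = 1
1 * 8 = 8

8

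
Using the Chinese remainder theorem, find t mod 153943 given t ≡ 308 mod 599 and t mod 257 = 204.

599⁻¹ mod 257: 599*127 ≡ 1 (mod 257), so 599⁻¹ ≡ 127.
t = 308 + 599*((204 − 308)*127 mod 257) = 308 + 599*156 = 93752.
Check: 93752 mod 599 = 308, 93752 mod 257 = 204. ✓

93752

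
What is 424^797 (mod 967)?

424^1 ≡ 424 (mod 967)
424^2 ≡ 424^2 = 179776 ≡ 881 (mod 967)
424^4 ≡ 881^2 = 776161 ≡ 627 (mod 967)
424^8 ≡ 627^2 = 393129 ≡ 527 (mod 967)
424^16 ≡ 527^2 = 277729 ≡ 200 (mod 967)
424^32 ≡ 200^2 = 40000 ≡ 353 (mod 967)
424^64 ≡ 353^2 = 124609 ≡ 833 (mod 967)
424^128 ≡ 833^2 = 693889 ≡ 550 (mod 967)
424^256 ≡ 550^2 = 302500 ≡ 796 (mod 967)
424^512 ≡ 796^2 = 633616 ≡ 231 (mod 967)
424^797 = 424^512 × 424^256 × 424^16 × 424^8 × 424^4 × 424^1 ≡ 231 × 796 × 200 × 527 × 627 × 424 (mod 967).
Accumulate the product:
231 × 796 = 183876 ≡ 146
146 × 200 = 29200 ≡ 190
190 × 527 = 100130 ≡ 529
529 × 627 = 331683 ≡ 2
2 × 424 = 848

848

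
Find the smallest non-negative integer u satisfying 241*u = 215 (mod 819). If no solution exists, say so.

599

gcd(241, 819) = 1, so a unique solution mod 819 exists.
241⁻¹ ≡ 418 (mod 819).
u ≡ 418*215 ≡ 599 (mod 819).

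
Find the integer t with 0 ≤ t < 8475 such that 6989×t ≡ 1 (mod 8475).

Apply the Euclidean algorithm and back-substitute:
8475 = 1·6989 + 1486
6989 = 4·1486 + 1045
1486 = 1·1045 + 441
1045 = 2·441 + 163
441 = 2·163 + 115
163 = 1·115 + 48
115 = 2·48 + 19
48 = 2·19 + 10
19 = 1·10 + 9
10 = 1·9 + 1
9 = 9·1 + 0
gcd(6989, 8475) = 1, so the inverse exists.
Back-substitute for 1:
1 = 1·10 − 1·9
  = −1·19 + 2·10
  = 2·48 − 5·19
  = −5·115 + 12·48
  = 12·163 − 17·115
  = −17·441 + 46·163
  = 46·1045 − 109·441
  = −109·1486 + 155·1045
  = 155·6989 − 729·1486
  = −729·8475 + 884·6989
So 6989⁻¹ ≡ 884 (mod 8475).

884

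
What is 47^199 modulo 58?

199 in binary is 11000111, i.e. 199 = 128 + 64 + 4 + 2 + 1.
47^1 ≡ 47 (mod 58)
47^2 ≡ 47^2 = 2209 ≡ 5 (mod 58)
47^4 ≡ 5^2 = 25 (mod 58)
47^8 ≡ 25^2 = 625 ≡ 45 (mod 58)
47^16 ≡ 45^2 = 2025 ≡ 53 (mod 58)
47^32 ≡ 53^2 = 2809 ≡ 25 (mod 58)
47^64 ≡ 25^2 = 625 ≡ 45 (mod 58)
47^128 ≡ 45^2 = 2025 ≡ 53 (mod 58)
47^199 = 47^128 · 47^64 · 47^4 · 47^2 · 47^1 ≡ 53 · 45 · 25 · 5 · 47 (mod 58).
Accumulate the product:
53 · 45 = 2385 ≡ 7
7 · 25 = 175 ≡ 1
1 · 5 = 5
5 · 47 = 235 ≡ 3

3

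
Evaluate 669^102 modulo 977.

102 in binary is 1100110, i.e. 102 = 64 + 32 + 4 + 2.
669^1 ≡ 669 (mod 977)
669^2 ≡ 669^2 = 447561 ≡ 95 (mod 977)
669^4 ≡ 95^2 = 9025 ≡ 232 (mod 977)
669^8 ≡ 232^2 = 53824 ≡ 89 (mod 977)
669^16 ≡ 89^2 = 7921 ≡ 105 (mod 977)
669^32 ≡ 105^2 = 11025 ≡ 278 (mod 977)
669^64 ≡ 278^2 = 77284 ≡ 101 (mod 977)
669^102 = 669^64 × 669^32 × 669^4 × 669^2 ≡ 101 × 278 × 232 × 95 (mod 977).
Accumulate the product:
101 × 278 = 28078 ≡ 722
722 × 232 = 167504 ≡ 437
437 × 95 = 41515 ≡ 481

481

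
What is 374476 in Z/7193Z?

440

374476 = 52×7193 + 440, so 374476 ≡ 440 (mod 7193).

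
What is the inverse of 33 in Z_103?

25

By the extended Euclidean algorithm:
103 = 3×33 + 4
33 = 8×4 + 1
4 = 4×1 + 0
gcd(33, 103) = 1, so the inverse exists.
Back-substitute for 1:
1 = 1×33 − 8×4
  = −8×103 + 25×33
So 33⁻¹ ≡ 25 (mod 103).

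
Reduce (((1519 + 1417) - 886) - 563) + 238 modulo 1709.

1519 + 1417 = 2936 ≡ 1227 (mod 1709)
1227 - 886 = 341
341 - 563 = -222 ≡ 1487 (mod 1709)
1487 + 238 = 1725 ≡ 16 (mod 1709)

16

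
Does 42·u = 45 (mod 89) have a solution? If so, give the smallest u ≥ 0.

gcd(42, 89) = 1, so a unique solution mod 89 exists.
42⁻¹ ≡ 53 (mod 89).
u ≡ 53·45 ≡ 71 (mod 89).

71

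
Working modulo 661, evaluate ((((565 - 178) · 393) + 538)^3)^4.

612

565 - 178 = 387
387 · 393 = 152091 ≡ 61 (mod 661)
61 + 538 = 599
(599)^3 ≡ 293 (mod 661)
(293)^4 ≡ 612 (mod 661)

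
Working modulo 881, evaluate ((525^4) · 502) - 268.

365

(525)^4 ≡ 526 (mod 881)
526 · 502 = 264052 ≡ 633 (mod 881)
633 - 268 = 365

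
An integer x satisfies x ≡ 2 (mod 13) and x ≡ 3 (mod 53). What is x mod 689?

13⁻¹ mod 53: 13×49 ≡ 1 (mod 53), so 13⁻¹ ≡ 49.
x = 2 + 13×((3 − 2)×49 mod 53) = 2 + 13×49 = 639.

639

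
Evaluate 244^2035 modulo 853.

2035 in binary is 11111110011, i.e. 2035 = 1024 + 512 + 256 + 128 + 64 + 32 + 16 + 2 + 1.
244^1 ≡ 244 (mod 853)
244^2 ≡ 244^2 = 59536 ≡ 679 (mod 853)
244^4 ≡ 679^2 = 461041 ≡ 421 (mod 853)
244^8 ≡ 421^2 = 177241 ≡ 670 (mod 853)
244^16 ≡ 670^2 = 448900 ≡ 222 (mod 853)
244^32 ≡ 222^2 = 49284 ≡ 663 (mod 853)
244^64 ≡ 663^2 = 439569 ≡ 274 (mod 853)
244^128 ≡ 274^2 = 75076 ≡ 12 (mod 853)
244^256 ≡ 12^2 = 144 (mod 853)
244^512 ≡ 144^2 = 20736 ≡ 264 (mod 853)
244^1024 ≡ 264^2 = 69696 ≡ 603 (mod 853)
244^2035 = 244^1024 · 244^512 · 244^256 · 244^128 · 244^64 · 244^32 · 244^16 · 244^2 · 244^1 ≡ 603 · 264 · 144 · 12 · 274 · 663 · 222 · 679 · 244 (mod 853).
Accumulate the product:
603 · 264 = 159192 ≡ 534
534 · 144 = 76896 ≡ 126
126 · 12 = 1512 ≡ 659
659 · 274 = 180566 ≡ 583
583 · 663 = 386529 ≡ 120
120 · 222 = 26640 ≡ 197
197 · 679 = 133763 ≡ 695
695 · 244 = 169580 ≡ 686

686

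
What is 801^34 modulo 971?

Using repeated squaring:
34 in binary is 100010, i.e. 34 = 32 + 2.
801^1 ≡ 801 (mod 971)
801^2 ≡ 801^2 = 641601 ≡ 741 (mod 971)
801^4 ≡ 741^2 = 549081 ≡ 466 (mod 971)
801^8 ≡ 466^2 = 217156 ≡ 623 (mod 971)
801^16 ≡ 623^2 = 388129 ≡ 700 (mod 971)
801^32 ≡ 700^2 = 490000 ≡ 616 (mod 971)
801^34 = 801^32 × 801^2 ≡ 616 × 741 (mod 971).
616 × 741 = 456456 ≡ 86 (mod 971).

86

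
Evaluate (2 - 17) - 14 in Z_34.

5

2 - 17 = -15 ≡ 19 (mod 34)
19 - 14 = 5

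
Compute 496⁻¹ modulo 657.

253

Apply the Euclidean algorithm and back-substitute:
657 = 1*496 + 161
496 = 3*161 + 13
161 = 12*13 + 5
13 = 2*5 + 3
5 = 1*3 + 2
3 = 1*2 + 1
2 = 2*1 + 0
gcd(496, 657) = 1, so the inverse exists.
Back-substitute for 1:
1 = 1*3 − 1*2
  = −1*5 + 2*3
  = 2*13 − 5*5
  = −5*161 + 62*13
  = 62*496 − 191*161
  = −191*657 + 253*496
So 496⁻¹ ≡ 253 (mod 657).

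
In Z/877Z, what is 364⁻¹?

412

Run the extended Euclidean algorithm:
877 = 2*364 + 149
364 = 2*149 + 66
149 = 2*66 + 17
66 = 3*17 + 15
17 = 1*15 + 2
15 = 7*2 + 1
2 = 2*1 + 0
gcd(364, 877) = 1, so the inverse exists.
Bézout: 1 = −171*877 + 412*364.
So 364⁻¹ ≡ 412 (mod 877).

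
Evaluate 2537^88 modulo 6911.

1971

Compute successive squares:
2537^1 ≡ 2537 (mod 6911)
2537^2 ≡ 2537^2 = 6436369 ≡ 2228 (mod 6911)
2537^4 ≡ 2228^2 = 4963984 ≡ 1886 (mod 6911)
2537^8 ≡ 1886^2 = 3556996 ≡ 4742 (mod 6911)
2537^16 ≡ 4742^2 = 22486564 ≡ 5081 (mod 6911)
2537^32 ≡ 5081^2 = 25816561 ≡ 3976 (mod 6911)
2537^64 ≡ 3976^2 = 15808576 ≡ 3119 (mod 6911)
2537^88 = 2537^64 · 2537^16 · 2537^8 ≡ 3119 · 5081 · 4742 (mod 6911).
Accumulate the product:
3119 · 5081 = 15847639 ≡ 716
716 · 4742 = 3395272 ≡ 1971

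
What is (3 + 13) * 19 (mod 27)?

3 + 13 = 16
16 * 19 = 304 ≡ 7 (mod 27)

7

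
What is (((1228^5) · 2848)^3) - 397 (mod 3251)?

1899

(1228)^5 ≡ 3172 (mod 3251)
3172 · 2848 = 9033856 ≡ 2578 (mod 3251)
(2578)^3 ≡ 2296 (mod 3251)
2296 - 397 = 1899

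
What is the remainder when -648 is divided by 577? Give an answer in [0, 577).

506

-648 = -2·577 + 506, so -648 ≡ 506 (mod 577).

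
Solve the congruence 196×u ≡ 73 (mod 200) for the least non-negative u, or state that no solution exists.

no solution

gcd(196, 200) = 4, and 4 does not divide 73.
So the congruence has no solution.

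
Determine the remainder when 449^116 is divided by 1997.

449^1 ≡ 449 (mod 1997)
449^2 ≡ 449^2 = 201601 ≡ 1901 (mod 1997)
449^4 ≡ 1901^2 = 3613801 ≡ 1228 (mod 1997)
449^8 ≡ 1228^2 = 1507984 ≡ 249 (mod 1997)
449^16 ≡ 249^2 = 62001 ≡ 94 (mod 1997)
449^32 ≡ 94^2 = 8836 ≡ 848 (mod 1997)
449^64 ≡ 848^2 = 719104 ≡ 184 (mod 1997)
449^116 = 449^64 * 449^32 * 449^16 * 449^4 ≡ 184 * 848 * 94 * 1228 (mod 1997).
Accumulate the product:
184 * 848 = 156032 ≡ 266
266 * 94 = 25004 ≡ 1040
1040 * 1228 = 1277120 ≡ 1037

1037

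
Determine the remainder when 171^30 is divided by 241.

30

Compute successive squares:
30 in binary is 11110, i.e. 30 = 16 + 8 + 4 + 2.
171^1 ≡ 171 (mod 241)
171^2 ≡ 171^2 = 29241 ≡ 80 (mod 241)
171^4 ≡ 80^2 = 6400 ≡ 134 (mod 241)
171^8 ≡ 134^2 = 17956 ≡ 122 (mod 241)
171^16 ≡ 122^2 = 14884 ≡ 183 (mod 241)
171^30 = 171^16 × 171^8 × 171^4 × 171^2 ≡ 183 × 122 × 134 × 80 (mod 241).
Accumulate the product:
183 × 122 = 22326 ≡ 154
154 × 134 = 20636 ≡ 151
151 × 80 = 12080 ≡ 30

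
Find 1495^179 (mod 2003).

1067

Using repeated squaring:
1495^1 ≡ 1495 (mod 2003)
1495^2 ≡ 1495^2 = 2235025 ≡ 1680 (mod 2003)
1495^4 ≡ 1680^2 = 2822400 ≡ 173 (mod 2003)
1495^8 ≡ 173^2 = 29929 ≡ 1887 (mod 2003)
1495^16 ≡ 1887^2 = 3560769 ≡ 1438 (mod 2003)
1495^32 ≡ 1438^2 = 2067844 ≡ 748 (mod 2003)
1495^64 ≡ 748^2 = 559504 ≡ 667 (mod 2003)
1495^128 ≡ 667^2 = 444889 ≡ 223 (mod 2003)
1495^179 = 1495^128 * 1495^32 * 1495^16 * 1495^2 * 1495^1 ≡ 223 * 748 * 1438 * 1680 * 1495 (mod 2003).
Accumulate the product:
223 * 748 = 166804 ≡ 555
555 * 1438 = 798090 ≡ 896
896 * 1680 = 1505280 ≡ 1027
1027 * 1495 = 1535365 ≡ 1067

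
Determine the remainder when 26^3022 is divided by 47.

By square-and-multiply:
3022 in binary is 101111001110, i.e. 3022 = 2048 + 512 + 256 + 128 + 64 + 8 + 4 + 2.
26^1 ≡ 26 (mod 47)
26^2 ≡ 26^2 = 676 ≡ 18 (mod 47)
26^4 ≡ 18^2 = 324 ≡ 42 (mod 47)
26^8 ≡ 42^2 = 1764 ≡ 25 (mod 47)
26^16 ≡ 25^2 = 625 ≡ 14 (mod 47)
26^32 ≡ 14^2 = 196 ≡ 8 (mod 47)
26^64 ≡ 8^2 = 64 ≡ 17 (mod 47)
26^128 ≡ 17^2 = 289 ≡ 7 (mod 47)
26^256 ≡ 7^2 = 49 ≡ 2 (mod 47)
26^512 ≡ 2^2 = 4 (mod 47)
26^1024 ≡ 4^2 = 16 (mod 47)
26^2048 ≡ 16^2 = 256 ≡ 21 (mod 47)
26^3022 = 26^2048 * 26^512 * 26^256 * 26^128 * 26^64 * 26^8 * 26^4 * 26^2 ≡ 21 * 4 * 2 * 7 * 17 * 25 * 42 * 18 (mod 47).
Accumulate the product:
21 * 4 = 84 ≡ 37
37 * 2 = 74 ≡ 27
27 * 7 = 189 ≡ 1
1 * 17 = 17
17 * 25 = 425 ≡ 2
2 * 42 = 84 ≡ 37
37 * 18 = 666 ≡ 8

8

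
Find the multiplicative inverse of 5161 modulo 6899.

6899 = 1×5161 + 1738
5161 = 2×1738 + 1685
1738 = 1×1685 + 53
1685 = 31×53 + 42
53 = 1×42 + 11
42 = 3×11 + 9
11 = 1×9 + 2
9 = 4×2 + 1
2 = 2×1 + 0
gcd(5161, 6899) = 1, so the inverse exists.
Bézout: 1 = −2337×6899 + 3124×5161.
So 5161⁻¹ ≡ 3124 (mod 6899).

3124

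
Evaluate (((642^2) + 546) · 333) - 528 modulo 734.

(642)^2 ≡ 390 (mod 734)
390 + 546 = 936 ≡ 202 (mod 734)
202 · 333 = 67266 ≡ 472 (mod 734)
472 - 528 = -56 ≡ 678 (mod 734)

678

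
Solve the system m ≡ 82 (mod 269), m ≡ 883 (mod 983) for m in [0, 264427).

51999

269⁻¹ mod 983: 269·296 ≡ 1 (mod 983), so 269⁻¹ ≡ 296.
m = 82 + 269·((883 − 82)·296 mod 983) = 82 + 269·193 = 51999.
Check: 51999 mod 269 = 82, 51999 mod 983 = 883. ✓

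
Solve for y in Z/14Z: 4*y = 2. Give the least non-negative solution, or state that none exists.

4

gcd(4, 14) = 2, and 2 | 2, so solutions exist.
Divide through by 2: 2*y ≡ 1 mod 7.
2⁻¹ ≡ 4 (mod 7).
y ≡ 4*1 ≡ 4 (mod 7).
The smallest non-negative solution is y = 4.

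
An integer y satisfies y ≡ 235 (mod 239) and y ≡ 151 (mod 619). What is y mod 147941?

239⁻¹ mod 619: 239·259 ≡ 1 (mod 619), so 239⁻¹ ≡ 259.
y = 235 + 239·((151 − 235)·259 mod 619) = 235 + 239·528 = 126427.

126427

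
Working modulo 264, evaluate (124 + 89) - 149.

64

124 + 89 = 213
213 - 149 = 64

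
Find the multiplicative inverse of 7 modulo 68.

Run the extended Euclidean algorithm:
68 = 9×7 + 5
7 = 1×5 + 2
5 = 2×2 + 1
2 = 2×1 + 0
gcd(7, 68) = 1, so the inverse exists.
Bézout: 1 = 3×68 − 29×7.
So 7⁻¹ ≡ −29 ≡ 39 (mod 68).

39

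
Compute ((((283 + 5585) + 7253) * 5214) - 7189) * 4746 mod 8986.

7242

283 + 5585 = 5868
5868 + 7253 = 13121 ≡ 4135 (mod 8986)
4135 * 5214 = 21559890 ≡ 2476 (mod 8986)
2476 - 7189 = -4713 ≡ 4273 (mod 8986)
4273 * 4746 = 20279658 ≡ 7242 (mod 8986)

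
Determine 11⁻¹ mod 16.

By the extended Euclidean algorithm:
16 = 1·11 + 5
11 = 2·5 + 1
5 = 5·1 + 0
gcd(11, 16) = 1, so the inverse exists.
Back-substitute for 1:
1 = 1·11 − 2·5
  = −2·16 + 3·11
So 11⁻¹ ≡ 3 (mod 16).

3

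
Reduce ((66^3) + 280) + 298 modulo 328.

90

(66)^3 ≡ 168 (mod 328)
168 + 280 = 448 ≡ 120 (mod 328)
120 + 298 = 418 ≡ 90 (mod 328)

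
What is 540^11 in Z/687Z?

540^1 ≡ 540 (mod 687)
540^2 ≡ 540^2 = 291600 ≡ 312 (mod 687)
540^4 ≡ 312^2 = 97344 ≡ 477 (mod 687)
540^8 ≡ 477^2 = 227529 ≡ 132 (mod 687)
540^11 = 540^8 * 540^2 * 540^1 ≡ 132 * 312 * 540 (mod 687).
Accumulate the product:
132 * 312 = 41184 ≡ 651
651 * 540 = 351540 ≡ 483

483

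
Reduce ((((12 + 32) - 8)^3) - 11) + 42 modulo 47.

12 + 32 = 44
44 - 8 = 36
(36)^3 ≡ 32 (mod 47)
32 - 11 = 21
21 + 42 = 63 ≡ 16 (mod 47)

16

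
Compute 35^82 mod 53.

82 in binary is 1010010, i.e. 82 = 64 + 16 + 2.
35^1 ≡ 35 (mod 53)
35^2 ≡ 35^2 = 1225 ≡ 6 (mod 53)
35^4 ≡ 6^2 = 36 (mod 53)
35^8 ≡ 36^2 = 1296 ≡ 24 (mod 53)
35^16 ≡ 24^2 = 576 ≡ 46 (mod 53)
35^32 ≡ 46^2 = 2116 ≡ 49 (mod 53)
35^64 ≡ 49^2 = 2401 ≡ 16 (mod 53)
35^82 = 35^64 · 35^16 · 35^2 ≡ 16 · 46 · 6 (mod 53).
Accumulate the product:
16 · 46 = 736 ≡ 47
47 · 6 = 282 ≡ 17

17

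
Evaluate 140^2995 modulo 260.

140^1 ≡ 140 (mod 260)
140^2 ≡ 140^2 = 19600 ≡ 100 (mod 260)
140^4 ≡ 100^2 = 10000 ≡ 120 (mod 260)
140^8 ≡ 120^2 = 14400 ≡ 100 (mod 260)
140^16 ≡ 100^2 = 10000 ≡ 120 (mod 260)
140^32 ≡ 120^2 = 14400 ≡ 100 (mod 260)
140^64 ≡ 100^2 = 10000 ≡ 120 (mod 260)
140^128 ≡ 120^2 = 14400 ≡ 100 (mod 260)
140^256 ≡ 100^2 = 10000 ≡ 120 (mod 260)
140^512 ≡ 120^2 = 14400 ≡ 100 (mod 260)
140^1024 ≡ 100^2 = 10000 ≡ 120 (mod 260)
140^2048 ≡ 120^2 = 14400 ≡ 100 (mod 260)
140^2995 = 140^2048 * 140^512 * 140^256 * 140^128 * 140^32 * 140^16 * 140^2 * 140^1 ≡ 100 * 100 * 120 * 100 * 100 * 120 * 100 * 140 (mod 260).
Accumulate the product:
100 * 100 = 10000 ≡ 120
120 * 120 = 14400 ≡ 100
100 * 100 = 10000 ≡ 120
120 * 100 = 12000 ≡ 40
40 * 120 = 4800 ≡ 120
120 * 100 = 12000 ≡ 40
40 * 140 = 5600 ≡ 140

140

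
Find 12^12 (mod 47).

Compute successive squares:
12 in binary is 1100, i.e. 12 = 8 + 4.
12^1 ≡ 12 (mod 47)
12^2 ≡ 12^2 = 144 ≡ 3 (mod 47)
12^4 ≡ 3^2 = 9 (mod 47)
12^8 ≡ 9^2 = 81 ≡ 34 (mod 47)
12^12 = 12^8 * 12^4 ≡ 34 * 9 (mod 47).
34 * 9 = 306 ≡ 24 (mod 47).

24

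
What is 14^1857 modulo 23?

Compute successive squares:
1857 in binary is 11101000001, i.e. 1857 = 1024 + 512 + 256 + 64 + 1.
14^1 ≡ 14 (mod 23)
14^2 ≡ 14^2 = 196 ≡ 12 (mod 23)
14^4 ≡ 12^2 = 144 ≡ 6 (mod 23)
14^8 ≡ 6^2 = 36 ≡ 13 (mod 23)
14^16 ≡ 13^2 = 169 ≡ 8 (mod 23)
14^32 ≡ 8^2 = 64 ≡ 18 (mod 23)
14^64 ≡ 18^2 = 324 ≡ 2 (mod 23)
14^128 ≡ 2^2 = 4 (mod 23)
14^256 ≡ 4^2 = 16 (mod 23)
14^512 ≡ 16^2 = 256 ≡ 3 (mod 23)
14^1024 ≡ 3^2 = 9 (mod 23)
14^1857 = 14^1024 · 14^512 · 14^256 · 14^64 · 14^1 ≡ 9 · 3 · 16 · 2 · 14 (mod 23).
Accumulate the product:
9 · 3 = 27 ≡ 4
4 · 16 = 64 ≡ 18
18 · 2 = 36 ≡ 13
13 · 14 = 182 ≡ 21

21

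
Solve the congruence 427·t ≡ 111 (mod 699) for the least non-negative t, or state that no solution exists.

33

gcd(427, 699) = 1, so a unique solution mod 699 exists.
427⁻¹ ≡ 460 (mod 699).
t ≡ 460·111 ≡ 33 (mod 699).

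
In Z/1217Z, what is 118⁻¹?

526

1217 = 10·118 + 37
118 = 3·37 + 7
37 = 5·7 + 2
7 = 3·2 + 1
2 = 2·1 + 0
gcd(118, 1217) = 1, so the inverse exists.
Bézout: 1 = −51·1217 + 526·118.
So 118⁻¹ ≡ 526 (mod 1217).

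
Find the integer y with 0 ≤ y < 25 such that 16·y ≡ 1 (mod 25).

Apply the Euclidean algorithm and back-substitute:
25 = 1×16 + 9
16 = 1×9 + 7
9 = 1×7 + 2
7 = 3×2 + 1
2 = 2×1 + 0
gcd(16, 25) = 1, so the inverse exists.
Back-substitute for 1:
1 = 1×7 − 3×2
  = −3×9 + 4×7
  = 4×16 − 7×9
  = −7×25 + 11×16
So 16⁻¹ ≡ 11 (mod 25).

11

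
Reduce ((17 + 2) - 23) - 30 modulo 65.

17 + 2 = 19
19 - 23 = -4 ≡ 61 (mod 65)
61 - 30 = 31

31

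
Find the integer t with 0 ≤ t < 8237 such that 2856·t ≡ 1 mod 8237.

4554

8237 = 2·2856 + 2525
2856 = 1·2525 + 331
2525 = 7·331 + 208
331 = 1·208 + 123
208 = 1·123 + 85
123 = 1·85 + 38
85 = 2·38 + 9
38 = 4·9 + 2
9 = 4·2 + 1
2 = 2·1 + 0
gcd(2856, 8237) = 1, so the inverse exists.
Back-substitute for 1:
1 = 1·9 − 4·2
  = −4·38 + 17·9
  = 17·85 − 38·38
  = −38·123 + 55·85
  = 55·208 − 93·123
  = −93·331 + 148·208
  = 148·2525 − 1129·331
  = −1129·2856 + 1277·2525
  = 1277·8237 − 3683·2856
So 2856⁻¹ ≡ −3683 ≡ 4554 (mod 8237).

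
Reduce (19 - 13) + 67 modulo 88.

19 - 13 = 6
6 + 67 = 73

73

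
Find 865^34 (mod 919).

34 in binary is 100010, i.e. 34 = 32 + 2.
865^1 ≡ 865 (mod 919)
865^2 ≡ 865^2 = 748225 ≡ 159 (mod 919)
865^4 ≡ 159^2 = 25281 ≡ 468 (mod 919)
865^8 ≡ 468^2 = 219024 ≡ 302 (mod 919)
865^16 ≡ 302^2 = 91204 ≡ 223 (mod 919)
865^32 ≡ 223^2 = 49729 ≡ 103 (mod 919)
865^34 = 865^32 · 865^2 ≡ 103 · 159 (mod 919).
103 · 159 = 16377 ≡ 754 (mod 919).

754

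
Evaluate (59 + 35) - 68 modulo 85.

59 + 35 = 94 ≡ 9 (mod 85)
9 - 68 = -59 ≡ 26 (mod 85)

26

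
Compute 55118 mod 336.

55118 = 164×336 + 14, so 55118 ≡ 14 (mod 336).

14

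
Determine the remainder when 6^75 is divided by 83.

18

Compute successive squares:
75 in binary is 1001011, i.e. 75 = 64 + 8 + 2 + 1.
6^1 ≡ 6 (mod 83)
6^2 ≡ 6^2 = 36 (mod 83)
6^4 ≡ 36^2 = 1296 ≡ 51 (mod 83)
6^8 ≡ 51^2 = 2601 ≡ 28 (mod 83)
6^16 ≡ 28^2 = 784 ≡ 37 (mod 83)
6^32 ≡ 37^2 = 1369 ≡ 41 (mod 83)
6^64 ≡ 41^2 = 1681 ≡ 21 (mod 83)
6^75 = 6^64 × 6^8 × 6^2 × 6^1 ≡ 21 × 28 × 36 × 6 (mod 83).
Accumulate the product:
21 × 28 = 588 ≡ 7
7 × 36 = 252 ≡ 3
3 × 6 = 18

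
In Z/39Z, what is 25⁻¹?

Run the extended Euclidean algorithm:
39 = 1×25 + 14
25 = 1×14 + 11
14 = 1×11 + 3
11 = 3×3 + 2
3 = 1×2 + 1
2 = 2×1 + 0
gcd(25, 39) = 1, so the inverse exists.
Back-substitute for 1:
1 = 1×3 − 1×2
  = −1×11 + 4×3
  = 4×14 − 5×11
  = −5×25 + 9×14
  = 9×39 − 14×25
So 25⁻¹ ≡ −14 ≡ 25 (mod 39).

25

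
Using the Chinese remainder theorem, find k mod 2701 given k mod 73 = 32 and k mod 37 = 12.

1492

73⁻¹ mod 37: 73×36 ≡ 1 (mod 37), so 73⁻¹ ≡ 36.
k = 32 + 73×((12 − 32)×36 mod 37) = 32 + 73×20 = 1492.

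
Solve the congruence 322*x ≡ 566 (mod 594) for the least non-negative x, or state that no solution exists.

284

gcd(322, 594) = 2, and 2 | 566, so solutions exist.
Divide through by 2: 161*x = 283 (mod 297).
161⁻¹ ≡ 107 (mod 297).
x ≡ 107*283 ≡ 284 (mod 297).
The smallest non-negative solution is x = 284.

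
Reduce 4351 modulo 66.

61

4351 = 65·66 + 61, so 4351 ≡ 61 (mod 66).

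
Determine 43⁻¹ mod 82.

Apply the Euclidean algorithm and back-substitute:
82 = 1*43 + 39
43 = 1*39 + 4
39 = 9*4 + 3
4 = 1*3 + 1
3 = 3*1 + 0
gcd(43, 82) = 1, so the inverse exists.
Back-substitute for 1:
1 = 1*4 − 1*3
  = −1*39 + 10*4
  = 10*43 − 11*39
  = −11*82 + 21*43
So 43⁻¹ ≡ 21 (mod 82).

21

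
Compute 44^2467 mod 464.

272

44^1 ≡ 44 (mod 464)
44^2 ≡ 44^2 = 1936 ≡ 80 (mod 464)
44^4 ≡ 80^2 = 6400 ≡ 368 (mod 464)
44^8 ≡ 368^2 = 135424 ≡ 400 (mod 464)
44^16 ≡ 400^2 = 160000 ≡ 384 (mod 464)
44^32 ≡ 384^2 = 147456 ≡ 368 (mod 464)
44^64 ≡ 368^2 = 135424 ≡ 400 (mod 464)
44^128 ≡ 400^2 = 160000 ≡ 384 (mod 464)
44^256 ≡ 384^2 = 147456 ≡ 368 (mod 464)
44^512 ≡ 368^2 = 135424 ≡ 400 (mod 464)
44^1024 ≡ 400^2 = 160000 ≡ 384 (mod 464)
44^2048 ≡ 384^2 = 147456 ≡ 368 (mod 464)
44^2467 = 44^2048 × 44^256 × 44^128 × 44^32 × 44^2 × 44^1 ≡ 368 × 368 × 384 × 368 × 80 × 44 (mod 464).
Accumulate the product:
368 × 368 = 135424 ≡ 400
400 × 384 = 153600 ≡ 16
16 × 368 = 5888 ≡ 320
320 × 80 = 25600 ≡ 80
80 × 44 = 3520 ≡ 272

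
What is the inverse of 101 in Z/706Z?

7

Run the extended Euclidean algorithm:
706 = 6×101 + 100
101 = 1×100 + 1
100 = 100×1 + 0
gcd(101, 706) = 1, so the inverse exists.
Back-substitute for 1:
1 = 1×101 − 1×100
  = −1×706 + 7×101
So 101⁻¹ ≡ 7 (mod 706).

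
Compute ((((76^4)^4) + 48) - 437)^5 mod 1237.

1151

(76)^4 ≡ 286 (mod 1237)
(286)^4 ≡ 213 (mod 1237)
213 + 48 = 261
261 - 437 = -176 ≡ 1061 (mod 1237)
(1061)^5 ≡ 1151 (mod 1237)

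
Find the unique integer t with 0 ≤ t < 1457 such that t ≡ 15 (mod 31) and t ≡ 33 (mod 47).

31⁻¹ mod 47: 31·44 ≡ 1 (mod 47), so 31⁻¹ ≡ 44.
t = 15 + 31·((33 − 15)·44 mod 47) = 15 + 31·40 = 1255.

1255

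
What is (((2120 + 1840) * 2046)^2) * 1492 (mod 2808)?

2376

2120 + 1840 = 3960 ≡ 1152 (mod 2808)
1152 * 2046 = 2356992 ≡ 1080 (mod 2808)
(1080)^2 ≡ 1080 (mod 2808)
1080 * 1492 = 1611360 ≡ 2376 (mod 2808)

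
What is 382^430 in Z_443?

120

430 in binary is 110101110, i.e. 430 = 256 + 128 + 32 + 8 + 4 + 2.
382^1 ≡ 382 (mod 443)
382^2 ≡ 382^2 = 145924 ≡ 177 (mod 443)
382^4 ≡ 177^2 = 31329 ≡ 319 (mod 443)
382^8 ≡ 319^2 = 101761 ≡ 314 (mod 443)
382^16 ≡ 314^2 = 98596 ≡ 250 (mod 443)
382^32 ≡ 250^2 = 62500 ≡ 37 (mod 443)
382^64 ≡ 37^2 = 1369 ≡ 40 (mod 443)
382^128 ≡ 40^2 = 1600 ≡ 271 (mod 443)
382^256 ≡ 271^2 = 73441 ≡ 346 (mod 443)
382^430 = 382^256 × 382^128 × 382^32 × 382^8 × 382^4 × 382^2 ≡ 346 × 271 × 37 × 314 × 319 × 177 (mod 443).
Accumulate the product:
346 × 271 = 93766 ≡ 293
293 × 37 = 10841 ≡ 209
209 × 314 = 65626 ≡ 62
62 × 319 = 19778 ≡ 286
286 × 177 = 50622 ≡ 120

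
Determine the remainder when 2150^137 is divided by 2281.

1101

137 in binary is 10001001, i.e. 137 = 128 + 8 + 1.
2150^1 ≡ 2150 (mod 2281)
2150^2 ≡ 2150^2 = 4622500 ≡ 1194 (mod 2281)
2150^4 ≡ 1194^2 = 1425636 ≡ 11 (mod 2281)
2150^8 ≡ 11^2 = 121 (mod 2281)
2150^16 ≡ 121^2 = 14641 ≡ 955 (mod 2281)
2150^32 ≡ 955^2 = 912025 ≡ 1906 (mod 2281)
2150^64 ≡ 1906^2 = 3632836 ≡ 1484 (mod 2281)
2150^128 ≡ 1484^2 = 2202256 ≡ 1091 (mod 2281)
2150^137 = 2150^128 * 2150^8 * 2150^1 ≡ 1091 * 121 * 2150 (mod 2281).
Accumulate the product:
1091 * 121 = 132011 ≡ 1994
1994 * 2150 = 4287100 ≡ 1101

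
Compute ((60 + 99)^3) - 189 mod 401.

267

60 + 99 = 159
(159)^3 ≡ 55 (mod 401)
55 - 189 = -134 ≡ 267 (mod 401)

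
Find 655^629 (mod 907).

225

629 in binary is 1001110101, i.e. 629 = 512 + 64 + 32 + 16 + 4 + 1.
655^1 ≡ 655 (mod 907)
655^2 ≡ 655^2 = 429025 ≡ 14 (mod 907)
655^4 ≡ 14^2 = 196 (mod 907)
655^8 ≡ 196^2 = 38416 ≡ 322 (mod 907)
655^16 ≡ 322^2 = 103684 ≡ 286 (mod 907)
655^32 ≡ 286^2 = 81796 ≡ 166 (mod 907)
655^64 ≡ 166^2 = 27556 ≡ 346 (mod 907)
655^128 ≡ 346^2 = 119716 ≡ 899 (mod 907)
655^256 ≡ 899^2 = 808201 ≡ 64 (mod 907)
655^512 ≡ 64^2 = 4096 ≡ 468 (mod 907)
655^629 = 655^512 * 655^64 * 655^32 * 655^16 * 655^4 * 655^1 ≡ 468 * 346 * 166 * 286 * 196 * 655 (mod 907).
Accumulate the product:
468 * 346 = 161928 ≡ 482
482 * 166 = 80012 ≡ 196
196 * 286 = 56056 ≡ 729
729 * 196 = 142884 ≡ 485
485 * 655 = 317675 ≡ 225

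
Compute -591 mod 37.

-591 = -16×37 + 1, so -591 ≡ 1 (mod 37).

1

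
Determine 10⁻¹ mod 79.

8

79 = 7*10 + 9
10 = 1*9 + 1
9 = 9*1 + 0
gcd(10, 79) = 1, so the inverse exists.
Back-substitute for 1:
1 = 1*10 − 1*9
  = −1*79 + 8*10
So 10⁻¹ ≡ 8 (mod 79).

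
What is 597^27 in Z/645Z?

618

27 in binary is 11011, i.e. 27 = 16 + 8 + 2 + 1.
597^1 ≡ 597 (mod 645)
597^2 ≡ 597^2 = 356409 ≡ 369 (mod 645)
597^4 ≡ 369^2 = 136161 ≡ 66 (mod 645)
597^8 ≡ 66^2 = 4356 ≡ 486 (mod 645)
597^16 ≡ 486^2 = 236196 ≡ 126 (mod 645)
597^27 = 597^16 × 597^8 × 597^2 × 597^1 ≡ 126 × 486 × 369 × 597 (mod 645).
Accumulate the product:
126 × 486 = 61236 ≡ 606
606 × 369 = 223614 ≡ 444
444 × 597 = 265068 ≡ 618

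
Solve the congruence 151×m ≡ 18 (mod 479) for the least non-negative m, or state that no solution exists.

gcd(151, 479) = 1, so a unique solution mod 479 exists.
151⁻¹ ≡ 92 (mod 479).
m ≡ 92×18 ≡ 219 (mod 479).

219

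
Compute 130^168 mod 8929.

Using repeated squaring:
130^1 ≡ 130 (mod 8929)
130^2 ≡ 130^2 = 16900 ≡ 7971 (mod 8929)
130^4 ≡ 7971^2 = 63536841 ≡ 7006 (mod 8929)
130^8 ≡ 7006^2 = 49084036 ≡ 1323 (mod 8929)
130^16 ≡ 1323^2 = 1750329 ≡ 245 (mod 8929)
130^32 ≡ 245^2 = 60025 ≡ 6451 (mod 8929)
130^64 ≡ 6451^2 = 41615401 ≡ 6261 (mod 8929)
130^128 ≡ 6261^2 = 39200121 ≡ 1811 (mod 8929)
130^168 = 130^128 * 130^32 * 130^8 ≡ 1811 * 6451 * 1323 (mod 8929).
Accumulate the product:
1811 * 6451 = 11682761 ≡ 3629
3629 * 1323 = 4801167 ≡ 6294

6294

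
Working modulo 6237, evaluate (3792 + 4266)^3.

3792 + 4266 = 8058 ≡ 1821 (mod 6237)
(1821)^3 ≡ 3186 (mod 6237)

3186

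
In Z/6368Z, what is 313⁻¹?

2889

6368 = 20·313 + 108
313 = 2·108 + 97
108 = 1·97 + 11
97 = 8·11 + 9
11 = 1·9 + 2
9 = 4·2 + 1
2 = 2·1 + 0
gcd(313, 6368) = 1, so the inverse exists.
Back-substitute for 1:
1 = 1·9 − 4·2
  = −4·11 + 5·9
  = 5·97 − 44·11
  = −44·108 + 49·97
  = 49·313 − 142·108
  = −142·6368 + 2889·313
So 313⁻¹ ≡ 2889 (mod 6368).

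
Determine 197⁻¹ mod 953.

566

Run the extended Euclidean algorithm:
953 = 4×197 + 165
197 = 1×165 + 32
165 = 5×32 + 5
32 = 6×5 + 2
5 = 2×2 + 1
2 = 2×1 + 0
gcd(197, 953) = 1, so the inverse exists.
Back-substitute for 1:
1 = 1×5 − 2×2
  = −2×32 + 13×5
  = 13×165 − 67×32
  = −67×197 + 80×165
  = 80×953 − 387×197
So 197⁻¹ ≡ −387 ≡ 566 (mod 953).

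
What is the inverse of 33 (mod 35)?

17

35 = 1·33 + 2
33 = 16·2 + 1
2 = 2·1 + 0
gcd(33, 35) = 1, so the inverse exists.
Back-substitute for 1:
1 = 1·33 − 16·2
  = −16·35 + 17·33
So 33⁻¹ ≡ 17 (mod 35).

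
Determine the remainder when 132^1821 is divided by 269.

By square-and-multiply:
1821 in binary is 11100011101, i.e. 1821 = 1024 + 512 + 256 + 16 + 8 + 4 + 1.
132^1 ≡ 132 (mod 269)
132^2 ≡ 132^2 = 17424 ≡ 208 (mod 269)
132^4 ≡ 208^2 = 43264 ≡ 224 (mod 269)
132^8 ≡ 224^2 = 50176 ≡ 142 (mod 269)
132^16 ≡ 142^2 = 20164 ≡ 258 (mod 269)
132^32 ≡ 258^2 = 66564 ≡ 121 (mod 269)
132^64 ≡ 121^2 = 14641 ≡ 115 (mod 269)
132^128 ≡ 115^2 = 13225 ≡ 44 (mod 269)
132^256 ≡ 44^2 = 1936 ≡ 53 (mod 269)
132^512 ≡ 53^2 = 2809 ≡ 119 (mod 269)
132^1024 ≡ 119^2 = 14161 ≡ 173 (mod 269)
132^1821 = 132^1024 · 132^512 · 132^256 · 132^16 · 132^8 · 132^4 · 132^1 ≡ 173 · 119 · 53 · 258 · 142 · 224 · 132 (mod 269).
Accumulate the product:
173 · 119 = 20587 ≡ 143
143 · 53 = 7579 ≡ 47
47 · 258 = 12126 ≡ 21
21 · 142 = 2982 ≡ 23
23 · 224 = 5152 ≡ 41
41 · 132 = 5412 ≡ 32

32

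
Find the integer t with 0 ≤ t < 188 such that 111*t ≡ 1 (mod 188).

188 = 1*111 + 77
111 = 1*77 + 34
77 = 2*34 + 9
34 = 3*9 + 7
9 = 1*7 + 2
7 = 3*2 + 1
2 = 2*1 + 0
gcd(111, 188) = 1, so the inverse exists.
Back-substitute for 1:
1 = 1*7 − 3*2
  = −3*9 + 4*7
  = 4*34 − 15*9
  = −15*77 + 34*34
  = 34*111 − 49*77
  = −49*188 + 83*111
So 111⁻¹ ≡ 83 (mod 188).

83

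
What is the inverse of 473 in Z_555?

467

555 = 1·473 + 82
473 = 5·82 + 63
82 = 1·63 + 19
63 = 3·19 + 6
19 = 3·6 + 1
6 = 6·1 + 0
gcd(473, 555) = 1, so the inverse exists.
Back-substitute for 1:
1 = 1·19 − 3·6
  = −3·63 + 10·19
  = 10·82 − 13·63
  = −13·473 + 75·82
  = 75·555 − 88·473
So 473⁻¹ ≡ −88 ≡ 467 (mod 555).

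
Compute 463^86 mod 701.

Compute successive squares:
86 in binary is 1010110, i.e. 86 = 64 + 16 + 4 + 2.
463^1 ≡ 463 (mod 701)
463^2 ≡ 463^2 = 214369 ≡ 564 (mod 701)
463^4 ≡ 564^2 = 318096 ≡ 543 (mod 701)
463^8 ≡ 543^2 = 294849 ≡ 429 (mod 701)
463^16 ≡ 429^2 = 184041 ≡ 379 (mod 701)
463^32 ≡ 379^2 = 143641 ≡ 637 (mod 701)
463^64 ≡ 637^2 = 405769 ≡ 591 (mod 701)
463^86 = 463^64 · 463^16 · 463^4 · 463^2 ≡ 591 · 379 · 543 · 564 (mod 701).
Accumulate the product:
591 · 379 = 223989 ≡ 370
370 · 543 = 200910 ≡ 424
424 · 564 = 239136 ≡ 95

95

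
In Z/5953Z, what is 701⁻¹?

4331

Run the extended Euclidean algorithm:
5953 = 8*701 + 345
701 = 2*345 + 11
345 = 31*11 + 4
11 = 2*4 + 3
4 = 1*3 + 1
3 = 3*1 + 0
gcd(701, 5953) = 1, so the inverse exists.
Bézout: 1 = 191*5953 − 1622*701.
So 701⁻¹ ≡ −1622 ≡ 4331 (mod 5953).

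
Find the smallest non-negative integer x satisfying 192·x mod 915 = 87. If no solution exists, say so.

gcd(192, 915) = 3, and 3 | 87, so solutions exist.
Divide through by 3: 64·x ≡ 29 (mod 305).
64⁻¹ ≡ 224 (mod 305).
x ≡ 224·29 ≡ 91 (mod 305).
The smallest non-negative solution is x = 91.

91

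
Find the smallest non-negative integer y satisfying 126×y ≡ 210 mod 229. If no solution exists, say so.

gcd(126, 229) = 1, so a unique solution mod 229 exists.
126⁻¹ ≡ 20 (mod 229).
y ≡ 20×210 ≡ 78 (mod 229).

78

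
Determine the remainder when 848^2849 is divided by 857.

521

2849 in binary is 101100100001, i.e. 2849 = 2048 + 512 + 256 + 32 + 1.
848^1 ≡ 848 (mod 857)
848^2 ≡ 848^2 = 719104 ≡ 81 (mod 857)
848^4 ≡ 81^2 = 6561 ≡ 562 (mod 857)
848^8 ≡ 562^2 = 315844 ≡ 468 (mod 857)
848^16 ≡ 468^2 = 219024 ≡ 489 (mod 857)
848^32 ≡ 489^2 = 239121 ≡ 18 (mod 857)
848^64 ≡ 18^2 = 324 (mod 857)
848^128 ≡ 324^2 = 104976 ≡ 422 (mod 857)
848^256 ≡ 422^2 = 178084 ≡ 685 (mod 857)
848^512 ≡ 685^2 = 469225 ≡ 446 (mod 857)
848^1024 ≡ 446^2 = 198916 ≡ 92 (mod 857)
848^2048 ≡ 92^2 = 8464 ≡ 751 (mod 857)
848^2849 = 848^2048 × 848^512 × 848^256 × 848^32 × 848^1 ≡ 751 × 446 × 685 × 18 × 848 (mod 857).
Accumulate the product:
751 × 446 = 334946 ≡ 716
716 × 685 = 490460 ≡ 256
256 × 18 = 4608 ≡ 323
323 × 848 = 273904 ≡ 521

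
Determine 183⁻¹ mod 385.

Run the extended Euclidean algorithm:
385 = 2×183 + 19
183 = 9×19 + 12
19 = 1×12 + 7
12 = 1×7 + 5
7 = 1×5 + 2
5 = 2×2 + 1
2 = 2×1 + 0
gcd(183, 385) = 1, so the inverse exists.
Back-substitute for 1:
1 = 1×5 − 2×2
  = −2×7 + 3×5
  = 3×12 − 5×7
  = −5×19 + 8×12
  = 8×183 − 77×19
  = −77×385 + 162×183
So 183⁻¹ ≡ 162 (mod 385).

162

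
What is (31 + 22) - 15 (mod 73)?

31 + 22 = 53
53 - 15 = 38

38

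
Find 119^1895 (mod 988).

By square-and-multiply:
1895 in binary is 11101100111, i.e. 1895 = 1024 + 512 + 256 + 64 + 32 + 4 + 2 + 1.
119^1 ≡ 119 (mod 988)
119^2 ≡ 119^2 = 14161 ≡ 329 (mod 988)
119^4 ≡ 329^2 = 108241 ≡ 549 (mod 988)
119^8 ≡ 549^2 = 301401 ≡ 61 (mod 988)
119^16 ≡ 61^2 = 3721 ≡ 757 (mod 988)
119^32 ≡ 757^2 = 573049 ≡ 9 (mod 988)
119^64 ≡ 9^2 = 81 (mod 988)
119^128 ≡ 81^2 = 6561 ≡ 633 (mod 988)
119^256 ≡ 633^2 = 400689 ≡ 549 (mod 988)
119^512 ≡ 549^2 = 301401 ≡ 61 (mod 988)
119^1024 ≡ 61^2 = 3721 ≡ 757 (mod 988)
119^1895 = 119^1024 * 119^512 * 119^256 * 119^64 * 119^32 * 119^4 * 119^2 * 119^1 ≡ 757 * 61 * 549 * 81 * 9 * 549 * 329 * 119 (mod 988).
Accumulate the product:
757 * 61 = 46177 ≡ 729
729 * 549 = 400221 ≡ 81
81 * 81 = 6561 ≡ 633
633 * 9 = 5697 ≡ 757
757 * 549 = 415593 ≡ 633
633 * 329 = 208257 ≡ 777
777 * 119 = 92463 ≡ 579

579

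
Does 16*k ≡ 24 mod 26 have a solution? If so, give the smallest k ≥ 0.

8

gcd(16, 26) = 2, and 2 | 24, so solutions exist.
Divide through by 2: 8*k ≡ 12 (mod 13).
8⁻¹ ≡ 5 (mod 13).
k ≡ 5*12 ≡ 8 (mod 13).
The smallest non-negative solution is k = 8.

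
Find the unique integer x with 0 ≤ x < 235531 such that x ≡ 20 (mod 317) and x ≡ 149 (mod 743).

317⁻¹ mod 743: 317×668 ≡ 1 (mod 743), so 317⁻¹ ≡ 668.
x = 20 + 317×((149 − 20)×668 mod 743) = 20 + 317×727 = 230479.
Check: 230479 mod 317 = 20, 230479 mod 743 = 149. ✓

230479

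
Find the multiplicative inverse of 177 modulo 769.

126

769 = 4·177 + 61
177 = 2·61 + 55
61 = 1·55 + 6
55 = 9·6 + 1
6 = 6·1 + 0
gcd(177, 769) = 1, so the inverse exists.
Bézout: 1 = −29·769 + 126·177.
So 177⁻¹ ≡ 126 (mod 769).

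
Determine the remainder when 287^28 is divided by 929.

781

Compute successive squares:
28 in binary is 11100, i.e. 28 = 16 + 8 + 4.
287^1 ≡ 287 (mod 929)
287^2 ≡ 287^2 = 82369 ≡ 617 (mod 929)
287^4 ≡ 617^2 = 380689 ≡ 728 (mod 929)
287^8 ≡ 728^2 = 529984 ≡ 454 (mod 929)
287^16 ≡ 454^2 = 206116 ≡ 807 (mod 929)
287^28 = 287^16 * 287^8 * 287^4 ≡ 807 * 454 * 728 (mod 929).
Accumulate the product:
807 * 454 = 366378 ≡ 352
352 * 728 = 256256 ≡ 781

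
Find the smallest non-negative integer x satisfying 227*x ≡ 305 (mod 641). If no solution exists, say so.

103

gcd(227, 641) = 1, so a unique solution mod 641 exists.
227⁻¹ ≡ 593 (mod 641).
x ≡ 593*305 ≡ 103 (mod 641).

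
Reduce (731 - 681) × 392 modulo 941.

780

731 - 681 = 50
50 × 392 = 19600 ≡ 780 (mod 941)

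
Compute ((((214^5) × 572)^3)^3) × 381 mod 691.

309

(214)^5 ≡ 20 (mod 691)
20 × 572 = 11440 ≡ 384 (mod 691)
(384)^3 ≡ 491 (mod 691)
(491)^3 ≡ 398 (mod 691)
398 × 381 = 151638 ≡ 309 (mod 691)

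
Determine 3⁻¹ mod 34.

23

Run the extended Euclidean algorithm:
34 = 11·3 + 1
3 = 3·1 + 0
gcd(3, 34) = 1, so the inverse exists.
Bézout: 1 = 1·34 − 11·3.
So 3⁻¹ ≡ −11 ≡ 23 (mod 34).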